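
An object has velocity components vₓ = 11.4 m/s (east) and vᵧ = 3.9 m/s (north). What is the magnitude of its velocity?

|v| = √(vₓ² + vᵧ²) = √(11.4² + 3.9²) = √(145.17) = 12.05 m/s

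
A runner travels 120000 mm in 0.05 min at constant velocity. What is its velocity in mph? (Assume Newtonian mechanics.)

d = 120000 mm × 0.001 = 120.0 m
t = 0.05 min × 60.0 = 3.0 s
v = d / t = 120.0 / 3.0 = 40.0 m/s
v = 40.0 m/s / 0.44704 = 89.48 mph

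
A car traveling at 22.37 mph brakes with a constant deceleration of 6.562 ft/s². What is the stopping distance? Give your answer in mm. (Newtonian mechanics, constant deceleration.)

v₀ = 22.37 mph × 0.44704 = 10.0003 m/s
a = 6.562 ft/s² × 0.3048 = 2.0001 m/s²
d = v₀² / (2a) = 10.0003² / (2 × 2.0001) = 100.006 / 4.0002 = 25.0002 m
d = 25.0002 m / 0.001 = 25000 mm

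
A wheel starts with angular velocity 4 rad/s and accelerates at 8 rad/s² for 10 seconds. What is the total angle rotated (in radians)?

θ = ω₀t + ½αt² = 4×10 + ½×8×10² = 440.0 rad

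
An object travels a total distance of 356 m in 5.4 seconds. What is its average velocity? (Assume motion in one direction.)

v_avg = Δd / Δt = 356 / 5.4 = 65.93 m/s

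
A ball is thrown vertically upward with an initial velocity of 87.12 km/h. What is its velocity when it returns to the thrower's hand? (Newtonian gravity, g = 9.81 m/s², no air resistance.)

By conservation of energy (no air resistance), the ball returns to the throw height with the same speed as launch, but directed downward.
|v_ground| = v₀ = 87.12 km/h
v_ground = 87.12 km/h (downward)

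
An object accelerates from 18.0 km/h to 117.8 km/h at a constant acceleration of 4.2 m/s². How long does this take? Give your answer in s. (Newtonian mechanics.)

v₀ = 18.0 km/h × 0.2777777777777778 = 5.0 m/s
v = 117.8 km/h × 0.2777777777777778 = 32.7222 m/s
t = (v - v₀) / a = (32.7222 - 5.0) / 4.2 = 6.601 s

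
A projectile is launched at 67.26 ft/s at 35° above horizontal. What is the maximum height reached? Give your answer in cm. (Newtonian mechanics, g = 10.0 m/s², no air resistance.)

v₀ = 67.26 ft/s × 0.3048 = 20.5008 m/s
H = v₀² × sin²(θ) / (2g) = 20.5008² × sin(35°)² / (2 × 10.0) = 420.283 × 0.32899 / 20.0 = 6.91345 m
H = 6.91345 m / 0.01 = 691.3 cm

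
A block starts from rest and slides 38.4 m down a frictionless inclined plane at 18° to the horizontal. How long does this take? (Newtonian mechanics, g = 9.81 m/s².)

a = g sin(θ) = 9.81 × sin(18°) = 3.0315 m/s²
t = √(2d/a) = √(2 × 38.4 / 3.0315) = 5.03 s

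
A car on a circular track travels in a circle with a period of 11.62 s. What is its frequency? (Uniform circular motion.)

f = 1/T = 1/11.62 = 0.0861 Hz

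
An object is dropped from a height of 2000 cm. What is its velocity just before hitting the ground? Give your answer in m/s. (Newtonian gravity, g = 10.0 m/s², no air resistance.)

h = 2000 cm × 0.01 = 20.0 m
v = √(2gh) = √(2 × 10.0 × 20.0) = 20.0 m/s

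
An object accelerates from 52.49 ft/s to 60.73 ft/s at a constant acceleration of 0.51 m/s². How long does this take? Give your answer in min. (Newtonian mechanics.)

v₀ = 52.49 ft/s × 0.3048 = 15.999 m/s
v = 60.73 ft/s × 0.3048 = 18.5105 m/s
t = (v - v₀) / a = (18.5105 - 15.999) / 0.51 = 4.92451 s
t = 4.92451 s / 60.0 = 0.08208 min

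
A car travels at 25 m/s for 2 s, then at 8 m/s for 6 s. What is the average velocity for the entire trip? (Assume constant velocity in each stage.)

d₁ = v₁t₁ = 25 × 2 = 50 m
d₂ = v₂t₂ = 8 × 6 = 48 m
d_total = 98 m, t_total = 8 s
v_avg = d_total/t_total = 98/8 = 12.25 m/s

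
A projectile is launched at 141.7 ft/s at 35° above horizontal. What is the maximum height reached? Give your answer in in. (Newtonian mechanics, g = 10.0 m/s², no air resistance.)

v₀ = 141.7 ft/s × 0.3048 = 43.1902 m/s
H = v₀² × sin²(θ) / (2g) = 43.1902² × sin(35°)² / (2 × 10.0) = 1865.39 × 0.32899 / 20.0 = 30.6847 m
H = 30.6847 m / 0.0254 = 1208 in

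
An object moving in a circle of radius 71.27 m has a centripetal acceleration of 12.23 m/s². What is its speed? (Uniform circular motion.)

v = √(a_c × r) = √(12.23 × 71.27) = 29.52 m/s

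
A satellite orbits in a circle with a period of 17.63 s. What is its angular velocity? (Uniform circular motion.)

ω = 2π/T = 2π/17.63 = 0.3564 rad/s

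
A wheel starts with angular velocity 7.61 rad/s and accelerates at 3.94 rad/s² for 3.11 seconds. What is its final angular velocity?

ω = ω₀ + αt = 7.61 + 3.94 × 3.11 = 19.86 rad/s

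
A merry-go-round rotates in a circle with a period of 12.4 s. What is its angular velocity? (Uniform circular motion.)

ω = 2π/T = 2π/12.4 = 0.5067 rad/s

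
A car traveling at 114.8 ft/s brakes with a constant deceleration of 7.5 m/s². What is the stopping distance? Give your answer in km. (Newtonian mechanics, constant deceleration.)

v₀ = 114.8 ft/s × 0.3048 = 34.991 m/s
d = v₀² / (2a) = 34.991² / (2 × 7.5) = 1224.37 / 15.0 = 81.6247 m
d = 81.6247 m / 1000.0 = 0.08162 km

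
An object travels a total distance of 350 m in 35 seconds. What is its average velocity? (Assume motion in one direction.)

v_avg = Δd / Δt = 350 / 35 = 10.0 m/s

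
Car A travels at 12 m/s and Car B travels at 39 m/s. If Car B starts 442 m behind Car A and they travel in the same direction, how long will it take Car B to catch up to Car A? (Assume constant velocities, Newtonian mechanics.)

Relative speed: v_rel = 39 - 12 = 27 m/s
Time to catch: t = d₀/v_rel = 442/27 = 16.37 s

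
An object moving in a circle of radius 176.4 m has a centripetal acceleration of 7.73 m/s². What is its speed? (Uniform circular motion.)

v = √(a_c × r) = √(7.73 × 176.4) = 36.93 m/s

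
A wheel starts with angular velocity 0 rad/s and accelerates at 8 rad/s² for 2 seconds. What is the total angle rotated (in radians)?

θ = ω₀t + ½αt² = 0×2 + ½×8×2² = 16.0 rad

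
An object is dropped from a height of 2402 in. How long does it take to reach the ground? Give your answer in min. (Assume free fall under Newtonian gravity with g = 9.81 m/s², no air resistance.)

h = 2402 in × 0.0254 = 61.0108 m
t = √(2h/g) = √(2 × 61.0108 / 9.81) = 3.52682 s
t = 3.52682 s / 60.0 = 0.05878 min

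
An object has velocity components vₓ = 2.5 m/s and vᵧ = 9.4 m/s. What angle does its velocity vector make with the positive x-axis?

θ = arctan(vᵧ/vₓ) = arctan(9.4/2.5) = 75.11°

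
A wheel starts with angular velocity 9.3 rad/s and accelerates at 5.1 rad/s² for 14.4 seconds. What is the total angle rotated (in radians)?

θ = ω₀t + ½αt² = 9.3×14.4 + ½×5.1×14.4² = 662.69 rad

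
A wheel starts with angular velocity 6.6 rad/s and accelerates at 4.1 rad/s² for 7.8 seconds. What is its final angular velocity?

ω = ω₀ + αt = 6.6 + 4.1 × 7.8 = 38.58 rad/s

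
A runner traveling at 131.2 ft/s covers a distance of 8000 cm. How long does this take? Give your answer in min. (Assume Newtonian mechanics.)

d = 8000 cm × 0.01 = 80.0 m
v = 131.2 ft/s × 0.3048 = 39.9898 m/s
t = d / v = 80.0 / 39.9898 = 2.00051 s
t = 2.00051 s / 60.0 = 0.03334 min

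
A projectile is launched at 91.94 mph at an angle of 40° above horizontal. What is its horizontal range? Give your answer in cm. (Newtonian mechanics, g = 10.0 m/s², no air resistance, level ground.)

v₀ = 91.94 mph × 0.44704 = 41.1009 m/s
R = v₀² × sin(2θ) / g = 41.1009² × sin(2 × 40°) / 10.0 = 1689.28 × 0.984808 / 10.0 = 166.362 m
R = 166.362 m / 0.01 = 16640 cm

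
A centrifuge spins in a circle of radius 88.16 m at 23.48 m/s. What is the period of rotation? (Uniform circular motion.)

T = 2πr/v = 2π×88.16/23.48 = 23.59 s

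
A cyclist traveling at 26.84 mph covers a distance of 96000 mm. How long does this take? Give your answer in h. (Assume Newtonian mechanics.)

d = 96000 mm × 0.001 = 96.0 m
v = 26.84 mph × 0.44704 = 11.9986 m/s
t = d / v = 96.0 / 11.9986 = 8.00093 s
t = 8.00093 s / 3600.0 = 0.002222 h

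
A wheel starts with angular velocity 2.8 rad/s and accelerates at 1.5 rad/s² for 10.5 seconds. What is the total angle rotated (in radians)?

θ = ω₀t + ½αt² = 2.8×10.5 + ½×1.5×10.5² = 112.09 rad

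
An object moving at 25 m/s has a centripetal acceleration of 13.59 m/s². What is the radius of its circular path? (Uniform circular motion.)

r = v²/a_c = 25²/13.59 = 45.99 m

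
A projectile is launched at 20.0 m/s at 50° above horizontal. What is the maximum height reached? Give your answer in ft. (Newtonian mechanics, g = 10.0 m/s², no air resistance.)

H = v₀² × sin²(θ) / (2g) = 20.0² × sin(50°)² / (2 × 10.0) = 400.0 × 0.586824 / 20.0 = 11.7365 m
H = 11.7365 m / 0.3048 = 38.51 ft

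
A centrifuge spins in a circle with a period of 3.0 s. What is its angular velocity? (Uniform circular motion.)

ω = 2π/T = 2π/3.0 = 2.0944 rad/s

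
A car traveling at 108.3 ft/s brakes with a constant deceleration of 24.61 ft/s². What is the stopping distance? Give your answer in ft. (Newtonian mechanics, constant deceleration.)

v₀ = 108.3 ft/s × 0.3048 = 33.0098 m/s
a = 24.61 ft/s² × 0.3048 = 7.50113 m/s²
d = v₀² / (2a) = 33.0098² / (2 × 7.50113) = 1089.65 / 15.0023 = 72.6322 m
d = 72.6322 m / 0.3048 = 238.3 ft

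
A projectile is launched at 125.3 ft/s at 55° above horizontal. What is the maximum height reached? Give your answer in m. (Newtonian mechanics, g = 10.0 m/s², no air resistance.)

v₀ = 125.3 ft/s × 0.3048 = 38.1914 m/s
H = v₀² × sin²(θ) / (2g) = 38.1914² × sin(55°)² / (2 × 10.0) = 1458.58 × 0.67101 / 20.0 = 48.94 m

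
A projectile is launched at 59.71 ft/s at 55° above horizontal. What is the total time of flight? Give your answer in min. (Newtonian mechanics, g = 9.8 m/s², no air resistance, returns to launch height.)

v₀ = 59.71 ft/s × 0.3048 = 18.1996 m/s
T = 2 × v₀ × sin(θ) / g = 2 × 18.1996 × sin(55°) / 9.8 = 2 × 18.1996 × 0.819152 / 9.8 = 3.0425 s
T = 3.0425 s / 60.0 = 0.05071 min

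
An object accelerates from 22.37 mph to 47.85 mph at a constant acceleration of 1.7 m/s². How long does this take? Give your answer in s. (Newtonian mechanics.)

v₀ = 22.37 mph × 0.44704 = 10.0003 m/s
v = 47.85 mph × 0.44704 = 21.3909 m/s
t = (v - v₀) / a = (21.3909 - 10.0003) / 1.7 = 6.7 s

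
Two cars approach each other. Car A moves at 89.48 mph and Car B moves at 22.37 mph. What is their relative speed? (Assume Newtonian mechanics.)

v_rel = v_A + v_B = 89.48 + 22.37 = 111.85 mph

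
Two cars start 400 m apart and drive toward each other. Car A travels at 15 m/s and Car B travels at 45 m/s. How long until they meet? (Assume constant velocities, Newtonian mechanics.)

Combined speed: v_combined = 15 + 45 = 60 m/s
Time to meet: t = d/v_combined = 400/60 = 6.67 s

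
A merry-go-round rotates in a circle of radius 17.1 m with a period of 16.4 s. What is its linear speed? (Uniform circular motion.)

v = 2πr/T = 2π×17.1/16.4 = 6.55 m/s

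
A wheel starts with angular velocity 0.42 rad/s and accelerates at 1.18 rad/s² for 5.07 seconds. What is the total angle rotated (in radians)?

θ = ω₀t + ½αt² = 0.42×5.07 + ½×1.18×5.07² = 17.3 rad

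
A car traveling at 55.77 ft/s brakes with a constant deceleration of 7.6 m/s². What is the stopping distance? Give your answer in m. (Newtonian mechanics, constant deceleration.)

v₀ = 55.77 ft/s × 0.3048 = 16.9987 m/s
d = v₀² / (2a) = 16.9987² / (2 × 7.6) = 288.956 / 15.2 = 19.01 m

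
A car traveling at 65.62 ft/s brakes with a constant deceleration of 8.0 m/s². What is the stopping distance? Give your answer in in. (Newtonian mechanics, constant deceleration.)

v₀ = 65.62 ft/s × 0.3048 = 20.00098 m/s
d = v₀² / (2a) = 20.00098² / (2 × 8.0) = 400.0392 / 16.0 = 25.00245 m
d = 25.00245 m / 0.0254 = 984.3 in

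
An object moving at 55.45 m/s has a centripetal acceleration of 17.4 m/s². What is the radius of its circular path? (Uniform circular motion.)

r = v²/a_c = 55.45²/17.4 = 176.71 m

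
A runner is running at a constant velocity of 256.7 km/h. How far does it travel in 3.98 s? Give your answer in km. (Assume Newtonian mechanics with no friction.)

v = 256.7 km/h × 0.2777777777777778 = 71.3056 m/s
d = v × t = 71.3056 × 3.98 = 283.796 m
d = 283.796 m / 1000.0 = 0.2838 km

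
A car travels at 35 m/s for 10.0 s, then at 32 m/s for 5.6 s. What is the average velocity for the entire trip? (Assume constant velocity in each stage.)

d₁ = v₁t₁ = 35 × 10.0 = 350.0 m
d₂ = v₂t₂ = 32 × 5.6 = 179.2 m
d_total = 529.2 m, t_total = 15.6 s
v_avg = d_total/t_total = 529.2/15.6 = 33.92 m/s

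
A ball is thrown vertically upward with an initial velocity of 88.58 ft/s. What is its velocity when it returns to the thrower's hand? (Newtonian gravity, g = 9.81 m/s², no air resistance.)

By conservation of energy (no air resistance), the ball returns to the throw height with the same speed as launch, but directed downward.
|v_ground| = v₀ = 88.58 ft/s
v_ground = 88.58 ft/s (downward)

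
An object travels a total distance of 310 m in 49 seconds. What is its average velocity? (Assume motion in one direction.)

v_avg = Δd / Δt = 310 / 49 = 6.33 m/s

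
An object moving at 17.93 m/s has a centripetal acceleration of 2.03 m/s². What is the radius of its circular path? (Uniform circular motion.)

r = v²/a_c = 17.93²/2.03 = 158.37 m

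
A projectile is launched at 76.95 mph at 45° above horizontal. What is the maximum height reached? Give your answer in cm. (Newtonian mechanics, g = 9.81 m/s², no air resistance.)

v₀ = 76.95 mph × 0.44704 = 34.3997 m/s
H = v₀² × sin²(θ) / (2g) = 34.3997² × sin(45°)² / (2 × 9.81) = 1183.34 × 0.5 / 19.62 = 30.1565 m
H = 30.1565 m / 0.01 = 3016 cm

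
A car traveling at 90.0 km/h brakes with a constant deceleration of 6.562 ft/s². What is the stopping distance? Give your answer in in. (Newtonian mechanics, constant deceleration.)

v₀ = 90.0 km/h × 0.2777777777777778 = 25.0 m/s
a = 6.562 ft/s² × 0.3048 = 2.0001 m/s²
d = v₀² / (2a) = 25.0² / (2 × 2.0001) = 625.0 / 4.0002 = 156.242 m
d = 156.242 m / 0.0254 = 6151 in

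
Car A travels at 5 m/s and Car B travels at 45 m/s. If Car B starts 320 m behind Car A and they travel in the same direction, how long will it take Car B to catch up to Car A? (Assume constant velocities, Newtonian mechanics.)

Relative speed: v_rel = 45 - 5 = 40 m/s
Time to catch: t = d₀/v_rel = 320/40 = 8.0 s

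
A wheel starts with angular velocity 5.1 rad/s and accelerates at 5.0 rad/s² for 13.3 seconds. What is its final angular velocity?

ω = ω₀ + αt = 5.1 + 5.0 × 13.3 = 71.6 rad/s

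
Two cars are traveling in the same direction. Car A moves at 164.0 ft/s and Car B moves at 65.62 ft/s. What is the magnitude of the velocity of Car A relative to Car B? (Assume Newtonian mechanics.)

v_rel = |v_A - v_B| = |164.0 - 65.62| = 98.38 ft/s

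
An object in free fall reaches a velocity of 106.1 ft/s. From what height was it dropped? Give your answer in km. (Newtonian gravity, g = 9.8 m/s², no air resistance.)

v = 106.1 ft/s × 0.3048 = 32.3393 m/s
h = v² / (2g) = 32.3393² / (2 × 9.8) = 53.3587 m
h = 53.3587 m / 1000.0 = 0.05336 km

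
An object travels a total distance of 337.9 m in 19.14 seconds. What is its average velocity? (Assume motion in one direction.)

v_avg = Δd / Δt = 337.9 / 19.14 = 17.65 m/s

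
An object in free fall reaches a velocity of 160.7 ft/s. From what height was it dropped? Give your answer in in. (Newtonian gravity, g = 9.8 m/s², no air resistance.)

v = 160.7 ft/s × 0.3048 = 48.9814 m/s
h = v² / (2g) = 48.9814² / (2 × 9.8) = 122.407 m
h = 122.407 m / 0.0254 = 4819 in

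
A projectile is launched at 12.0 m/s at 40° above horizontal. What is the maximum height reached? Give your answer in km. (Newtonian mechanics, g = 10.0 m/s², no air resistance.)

H = v₀² × sin²(θ) / (2g) = 12.0² × sin(40°)² / (2 × 10.0) = 144.0 × 0.413176 / 20.0 = 2.97487 m
H = 2.97487 m / 1000.0 = 0.002975 km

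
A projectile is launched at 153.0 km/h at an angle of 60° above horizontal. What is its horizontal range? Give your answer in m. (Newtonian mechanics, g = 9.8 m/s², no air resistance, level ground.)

v₀ = 153.0 km/h × 0.2777777777777778 = 42.5 m/s
R = v₀² × sin(2θ) / g = 42.5² × sin(2 × 60°) / 9.8 = 1806.25 × 0.866025 / 9.8 = 159.6 m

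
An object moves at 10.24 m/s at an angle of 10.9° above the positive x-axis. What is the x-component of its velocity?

vₓ = v cos(θ) = 10.24 × cos(10.9°) = 10.06 m/s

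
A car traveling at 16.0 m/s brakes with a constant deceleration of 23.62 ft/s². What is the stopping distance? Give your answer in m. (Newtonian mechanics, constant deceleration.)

a = 23.62 ft/s² × 0.3048 = 7.19938 m/s²
d = v₀² / (2a) = 16.0² / (2 × 7.19938) = 256.0 / 14.3988 = 17.78 m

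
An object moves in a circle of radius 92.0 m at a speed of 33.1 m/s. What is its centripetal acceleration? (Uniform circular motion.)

a_c = v²/r = 33.1²/92.0 = 1095.61/92.0 = 11.91 m/s²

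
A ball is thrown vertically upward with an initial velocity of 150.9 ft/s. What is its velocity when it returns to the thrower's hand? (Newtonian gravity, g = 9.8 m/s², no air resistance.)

By conservation of energy (no air resistance), the ball returns to the throw height with the same speed as launch, but directed downward.
|v_ground| = v₀ = 150.9 ft/s
v_ground = 150.9 ft/s (downward)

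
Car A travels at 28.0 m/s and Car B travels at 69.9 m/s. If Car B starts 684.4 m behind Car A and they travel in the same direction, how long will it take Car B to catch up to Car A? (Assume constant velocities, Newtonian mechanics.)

Relative speed: v_rel = 69.9 - 28.0 = 41.9 m/s
Time to catch: t = d₀/v_rel = 684.4/41.9 = 16.33 s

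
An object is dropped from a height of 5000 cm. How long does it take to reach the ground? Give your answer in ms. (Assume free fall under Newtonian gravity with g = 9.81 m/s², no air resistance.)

h = 5000 cm × 0.01 = 50.0 m
t = √(2h/g) = √(2 × 50.0 / 9.81) = 3.19275 s
t = 3.19275 s / 0.001 = 3193 ms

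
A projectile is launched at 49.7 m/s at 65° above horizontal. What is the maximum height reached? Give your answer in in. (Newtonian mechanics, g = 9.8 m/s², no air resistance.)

H = v₀² × sin²(θ) / (2g) = 49.7² × sin(65°)² / (2 × 9.8) = 2470.09 × 0.821394 / 19.6 = 103.516 m
H = 103.516 m / 0.0254 = 4075 in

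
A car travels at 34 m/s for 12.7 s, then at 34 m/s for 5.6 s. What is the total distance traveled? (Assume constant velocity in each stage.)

d₁ = v₁t₁ = 34 × 12.7 = 431.8 m
d₂ = v₂t₂ = 34 × 5.6 = 190.4 m
d_total = 431.8 + 190.4 = 622.2 m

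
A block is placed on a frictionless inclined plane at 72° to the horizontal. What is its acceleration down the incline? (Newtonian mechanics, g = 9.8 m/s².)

a = g sin(θ) = 9.8 × sin(72°) = 9.8 × 0.9511 = 9.32 m/s²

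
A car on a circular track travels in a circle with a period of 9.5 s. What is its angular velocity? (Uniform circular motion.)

ω = 2π/T = 2π/9.5 = 0.6614 rad/s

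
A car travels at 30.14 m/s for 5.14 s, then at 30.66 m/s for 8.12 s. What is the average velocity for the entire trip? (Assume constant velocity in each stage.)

d₁ = v₁t₁ = 30.14 × 5.14 = 154.9196 m
d₂ = v₂t₂ = 30.66 × 8.12 = 248.9592 m
d_total = 403.8788 m, t_total = 13.26 s
v_avg = d_total/t_total = 403.8788/13.26 = 30.46 m/s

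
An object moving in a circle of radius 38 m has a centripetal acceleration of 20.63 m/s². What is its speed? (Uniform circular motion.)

v = √(a_c × r) = √(20.63 × 38) = 28.0 m/s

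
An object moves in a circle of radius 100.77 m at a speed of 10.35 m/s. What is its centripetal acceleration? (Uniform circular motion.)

a_c = v²/r = 10.35²/100.77 = 107.1225/100.77 = 1.06 m/s²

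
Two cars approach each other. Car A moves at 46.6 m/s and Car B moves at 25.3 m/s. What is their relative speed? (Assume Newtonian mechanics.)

v_rel = v_A + v_B = 46.6 + 25.3 = 71.9 m/s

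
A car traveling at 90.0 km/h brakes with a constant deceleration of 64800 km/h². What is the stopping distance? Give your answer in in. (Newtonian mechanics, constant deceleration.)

v₀ = 90.0 km/h × 0.2777777777777778 = 25.0 m/s
a = 64800 km/h² × 7.716049382716049e-05 = 5.0 m/s²
d = v₀² / (2a) = 25.0² / (2 × 5.0) = 625.0 / 10.0 = 62.5 m
d = 62.5 m / 0.0254 = 2461 in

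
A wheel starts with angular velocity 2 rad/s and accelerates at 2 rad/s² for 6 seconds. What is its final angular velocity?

ω = ω₀ + αt = 2 + 2 × 6 = 14 rad/s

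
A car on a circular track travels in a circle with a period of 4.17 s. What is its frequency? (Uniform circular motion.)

f = 1/T = 1/4.17 = 0.2398 Hz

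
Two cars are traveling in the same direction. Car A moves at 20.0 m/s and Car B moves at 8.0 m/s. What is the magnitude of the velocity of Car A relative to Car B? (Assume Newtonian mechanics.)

v_rel = |v_A - v_B| = |20.0 - 8.0| = 12.0 m/s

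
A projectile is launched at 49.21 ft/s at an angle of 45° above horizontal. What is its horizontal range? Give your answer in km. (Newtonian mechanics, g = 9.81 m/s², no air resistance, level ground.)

v₀ = 49.21 ft/s × 0.3048 = 14.9992 m/s
R = v₀² × sin(2θ) / g = 14.9992² × sin(2 × 45°) / 9.81 = 224.976 × 1.0 / 9.81 = 22.9333 m
R = 22.9333 m / 1000.0 = 0.02293 km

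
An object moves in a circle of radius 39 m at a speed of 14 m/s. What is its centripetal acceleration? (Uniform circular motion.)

a_c = v²/r = 14²/39 = 196/39 = 5.03 m/s²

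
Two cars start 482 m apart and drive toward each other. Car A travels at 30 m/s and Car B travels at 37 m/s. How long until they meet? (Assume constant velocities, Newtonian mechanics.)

Combined speed: v_combined = 30 + 37 = 67 m/s
Time to meet: t = d/v_combined = 482/67 = 7.19 s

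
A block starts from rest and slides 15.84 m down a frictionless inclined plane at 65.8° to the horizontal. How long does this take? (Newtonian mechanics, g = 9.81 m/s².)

a = g sin(θ) = 9.81 × sin(65.8°) = 8.9479 m/s²
t = √(2d/a) = √(2 × 15.84 / 8.9479) = 1.88 s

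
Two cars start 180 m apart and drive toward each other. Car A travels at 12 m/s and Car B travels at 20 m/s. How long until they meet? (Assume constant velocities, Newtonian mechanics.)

Combined speed: v_combined = 12 + 20 = 32 m/s
Time to meet: t = d/v_combined = 180/32 = 5.62 s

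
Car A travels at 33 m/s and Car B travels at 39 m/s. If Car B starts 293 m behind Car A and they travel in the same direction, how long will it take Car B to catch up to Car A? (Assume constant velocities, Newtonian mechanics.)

Relative speed: v_rel = 39 - 33 = 6 m/s
Time to catch: t = d₀/v_rel = 293/6 = 48.83 s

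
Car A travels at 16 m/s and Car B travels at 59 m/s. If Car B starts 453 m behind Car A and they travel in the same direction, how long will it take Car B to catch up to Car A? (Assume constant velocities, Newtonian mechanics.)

Relative speed: v_rel = 59 - 16 = 43 m/s
Time to catch: t = d₀/v_rel = 453/43 = 10.53 s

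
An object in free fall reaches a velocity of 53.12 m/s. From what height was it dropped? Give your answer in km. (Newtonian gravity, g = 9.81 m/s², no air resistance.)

h = v² / (2g) = 53.12² / (2 × 9.81) = 143.819 m
h = 143.819 m / 1000.0 = 0.1438 km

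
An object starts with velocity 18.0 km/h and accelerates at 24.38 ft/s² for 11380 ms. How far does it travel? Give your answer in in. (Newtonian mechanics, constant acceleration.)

v₀ = 18.0 km/h × 0.2777777777777778 = 5.0 m/s
a = 24.38 ft/s² × 0.3048 = 7.43102 m/s²
t = 11380 ms × 0.001 = 11.38 s
d = v₀ × t + ½ × a × t² = 5.0 × 11.38 + 0.5 × 7.43102 × 11.38² = 538.075 m
d = 538.075 m / 0.0254 = 21180 in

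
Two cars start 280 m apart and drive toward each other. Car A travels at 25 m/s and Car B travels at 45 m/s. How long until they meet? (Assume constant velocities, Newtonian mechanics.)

Combined speed: v_combined = 25 + 45 = 70 m/s
Time to meet: t = d/v_combined = 280/70 = 4.0 s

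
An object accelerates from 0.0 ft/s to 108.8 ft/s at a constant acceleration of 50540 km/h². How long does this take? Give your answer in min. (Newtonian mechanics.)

v₀ = 0.0 ft/s × 0.3048 = 0.0 m/s
v = 108.8 ft/s × 0.3048 = 33.1622 m/s
a = 50540 km/h² × 7.716049382716049e-05 = 3.89969 m/s²
t = (v - v₀) / a = (33.1622 - 0.0) / 3.89969 = 8.5038 s
t = 8.5038 s / 60.0 = 0.1417 min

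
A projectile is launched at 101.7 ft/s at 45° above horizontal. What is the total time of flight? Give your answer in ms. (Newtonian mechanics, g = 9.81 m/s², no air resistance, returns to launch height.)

v₀ = 101.7 ft/s × 0.3048 = 30.9982 m/s
T = 2 × v₀ × sin(θ) / g = 2 × 30.9982 × sin(45°) / 9.81 = 2 × 30.9982 × 0.707107 / 9.81 = 4.46871 s
T = 4.46871 s / 0.001 = 4469 ms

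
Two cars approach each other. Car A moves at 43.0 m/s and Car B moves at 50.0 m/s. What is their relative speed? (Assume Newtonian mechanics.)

v_rel = v_A + v_B = 43.0 + 50.0 = 93.0 m/s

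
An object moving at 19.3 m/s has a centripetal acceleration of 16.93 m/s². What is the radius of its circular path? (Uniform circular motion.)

r = v²/a_c = 19.3²/16.93 = 22.0 m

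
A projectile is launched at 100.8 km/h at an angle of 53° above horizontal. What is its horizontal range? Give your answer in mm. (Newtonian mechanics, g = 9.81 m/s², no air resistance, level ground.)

v₀ = 100.8 km/h × 0.2777777777777778 = 28.0 m/s
R = v₀² × sin(2θ) / g = 28.0² × sin(2 × 53°) / 9.81 = 784.0 × 0.961262 / 9.81 = 76.8226 m
R = 76.8226 m / 0.001 = 76820 mm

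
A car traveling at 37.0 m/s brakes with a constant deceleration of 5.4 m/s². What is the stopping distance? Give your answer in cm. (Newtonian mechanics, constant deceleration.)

d = v₀² / (2a) = 37.0² / (2 × 5.4) = 1369.0 / 10.8 = 126.759 m
d = 126.759 m / 0.01 = 12680 cm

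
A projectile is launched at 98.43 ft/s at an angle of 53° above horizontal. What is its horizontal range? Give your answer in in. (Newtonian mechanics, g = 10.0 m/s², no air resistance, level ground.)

v₀ = 98.43 ft/s × 0.3048 = 30.0015 m/s
R = v₀² × sin(2θ) / g = 30.0015² × sin(2 × 53°) / 10.0 = 900.09 × 0.961262 / 10.0 = 86.5222 m
R = 86.5222 m / 0.0254 = 3406 in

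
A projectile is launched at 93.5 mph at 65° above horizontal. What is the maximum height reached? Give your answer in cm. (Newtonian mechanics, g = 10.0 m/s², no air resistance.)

v₀ = 93.5 mph × 0.44704 = 41.7982 m/s
H = v₀² × sin²(θ) / (2g) = 41.7982² × sin(65°)² / (2 × 10.0) = 1747.09 × 0.821394 / 20.0 = 71.7525 m
H = 71.7525 m / 0.01 = 7175 cm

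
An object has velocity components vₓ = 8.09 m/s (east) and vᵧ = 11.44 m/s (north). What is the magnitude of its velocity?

|v| = √(vₓ² + vᵧ²) = √(8.09² + 11.44²) = √(196.3217) = 14.01 m/s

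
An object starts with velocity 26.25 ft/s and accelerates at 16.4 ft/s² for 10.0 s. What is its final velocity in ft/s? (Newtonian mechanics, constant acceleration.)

v₀ = 26.25 ft/s × 0.3048 = 8.001 m/s
a = 16.4 ft/s² × 0.3048 = 4.99872 m/s²
v = v₀ + a × t = 8.001 + 4.99872 × 10.0 = 57.9882 m/s
v = 57.9882 m/s / 0.3048 = 190.2 ft/s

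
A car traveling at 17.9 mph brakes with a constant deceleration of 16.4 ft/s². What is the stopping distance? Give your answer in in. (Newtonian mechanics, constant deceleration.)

v₀ = 17.9 mph × 0.44704 = 8.00202 m/s
a = 16.4 ft/s² × 0.3048 = 4.99872 m/s²
d = v₀² / (2a) = 8.00202² / (2 × 4.99872) = 64.0323 / 9.99744 = 6.40487 m
d = 6.40487 m / 0.0254 = 252.2 in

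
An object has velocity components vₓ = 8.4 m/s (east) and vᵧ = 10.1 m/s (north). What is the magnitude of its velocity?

|v| = √(vₓ² + vᵧ²) = √(8.4² + 10.1²) = √(172.57) = 13.14 m/s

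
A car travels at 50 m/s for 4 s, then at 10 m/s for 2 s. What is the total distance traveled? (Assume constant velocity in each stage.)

d₁ = v₁t₁ = 50 × 4 = 200 m
d₂ = v₂t₂ = 10 × 2 = 20 m
d_total = 200 + 20 = 220 m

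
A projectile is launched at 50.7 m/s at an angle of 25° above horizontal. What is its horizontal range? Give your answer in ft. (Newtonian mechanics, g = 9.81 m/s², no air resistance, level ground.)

R = v₀² × sin(2θ) / g = 50.7² × sin(2 × 25°) / 9.81 = 2570.49 × 0.766044 / 9.81 = 200.725 m
R = 200.725 m / 0.3048 = 658.5 ft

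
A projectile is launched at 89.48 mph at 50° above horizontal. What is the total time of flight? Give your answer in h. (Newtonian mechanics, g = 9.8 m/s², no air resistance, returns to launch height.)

v₀ = 89.48 mph × 0.44704 = 40.0011 m/s
T = 2 × v₀ × sin(θ) / g = 2 × 40.0011 × sin(50°) / 9.8 = 2 × 40.0011 × 0.766044 / 9.8 = 6.25359 s
T = 6.25359 s / 3600.0 = 0.001737 h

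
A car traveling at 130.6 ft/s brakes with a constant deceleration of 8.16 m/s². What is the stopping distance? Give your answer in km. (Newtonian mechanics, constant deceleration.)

v₀ = 130.6 ft/s × 0.3048 = 39.80688 m/s
d = v₀² / (2a) = 39.80688² / (2 × 8.16) = 1584.588 / 16.32 = 97.09485 m
d = 97.09485 m / 1000.0 = 0.09709 km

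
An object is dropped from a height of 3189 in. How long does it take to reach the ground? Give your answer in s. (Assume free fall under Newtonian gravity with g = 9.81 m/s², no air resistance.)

h = 3189 in × 0.0254 = 81.0006 m
t = √(2h/g) = √(2 × 81.0006 / 9.81) = 4.064 s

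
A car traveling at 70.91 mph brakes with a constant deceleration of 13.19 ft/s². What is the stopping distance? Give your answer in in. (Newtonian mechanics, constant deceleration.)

v₀ = 70.91 mph × 0.44704 = 31.6996 m/s
a = 13.19 ft/s² × 0.3048 = 4.02031 m/s²
d = v₀² / (2a) = 31.6996² / (2 × 4.02031) = 1004.86 / 8.04062 = 124.973 m
d = 124.973 m / 0.0254 = 4920 in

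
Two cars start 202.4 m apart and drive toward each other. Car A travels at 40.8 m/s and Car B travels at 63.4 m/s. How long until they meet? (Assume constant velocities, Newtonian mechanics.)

Combined speed: v_combined = 40.8 + 63.4 = 104.2 m/s
Time to meet: t = d/v_combined = 202.4/104.2 = 1.94 s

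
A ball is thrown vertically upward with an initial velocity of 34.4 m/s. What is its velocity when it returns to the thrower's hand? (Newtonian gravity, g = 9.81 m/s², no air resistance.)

By conservation of energy (no air resistance), the ball returns to the throw height with the same speed as launch, but directed downward.
|v_ground| = v₀ = 34.4 m/s
v_ground = 34.4 m/s (downward)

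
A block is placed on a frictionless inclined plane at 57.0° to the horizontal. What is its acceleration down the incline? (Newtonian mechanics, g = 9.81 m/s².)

a = g sin(θ) = 9.81 × sin(57.0°) = 9.81 × 0.8387 = 8.23 m/s²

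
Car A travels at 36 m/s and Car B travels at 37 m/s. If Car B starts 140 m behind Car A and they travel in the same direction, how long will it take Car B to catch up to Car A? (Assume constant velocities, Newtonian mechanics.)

Relative speed: v_rel = 37 - 36 = 1 m/s
Time to catch: t = d₀/v_rel = 140/1 = 140.0 s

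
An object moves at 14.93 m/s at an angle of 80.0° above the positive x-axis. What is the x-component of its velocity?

vₓ = v cos(θ) = 14.93 × cos(80.0°) = 2.59 m/s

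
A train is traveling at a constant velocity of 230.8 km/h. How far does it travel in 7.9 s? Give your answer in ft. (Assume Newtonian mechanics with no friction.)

v = 230.8 km/h × 0.2777777777777778 = 64.1111 m/s
d = v × t = 64.1111 × 7.9 = 506.478 m
d = 506.478 m / 0.3048 = 1662 ft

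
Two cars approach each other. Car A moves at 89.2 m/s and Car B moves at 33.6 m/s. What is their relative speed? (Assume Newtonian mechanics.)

v_rel = v_A + v_B = 89.2 + 33.6 = 122.8 m/s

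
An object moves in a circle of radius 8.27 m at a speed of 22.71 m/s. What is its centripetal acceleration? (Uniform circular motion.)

a_c = v²/r = 22.71²/8.27 = 515.7441/8.27 = 62.36 m/s²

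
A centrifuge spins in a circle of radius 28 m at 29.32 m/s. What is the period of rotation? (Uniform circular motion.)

T = 2πr/v = 2π×28/29.32 = 6.0 s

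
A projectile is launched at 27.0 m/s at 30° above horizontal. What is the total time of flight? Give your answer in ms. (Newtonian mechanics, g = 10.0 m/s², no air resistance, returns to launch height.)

T = 2 × v₀ × sin(θ) / g = 2 × 27.0 × sin(30°) / 10.0 = 2 × 27.0 × 0.5 / 10.0 = 2.7 s
T = 2.7 s / 0.001 = 2700 ms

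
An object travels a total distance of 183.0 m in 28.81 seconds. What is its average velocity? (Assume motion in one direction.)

v_avg = Δd / Δt = 183.0 / 28.81 = 6.35 m/s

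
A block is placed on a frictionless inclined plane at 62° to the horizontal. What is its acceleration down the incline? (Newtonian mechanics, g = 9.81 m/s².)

a = g sin(θ) = 9.81 × sin(62°) = 9.81 × 0.8829 = 8.66 m/s²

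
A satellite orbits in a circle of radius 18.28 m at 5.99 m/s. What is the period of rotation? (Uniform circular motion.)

T = 2πr/v = 2π×18.28/5.99 = 19.17 s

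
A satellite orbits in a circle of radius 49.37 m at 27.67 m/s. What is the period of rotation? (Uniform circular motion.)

T = 2πr/v = 2π×49.37/27.67 = 11.21 s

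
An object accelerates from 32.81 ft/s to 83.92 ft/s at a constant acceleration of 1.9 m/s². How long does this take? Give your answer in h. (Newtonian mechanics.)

v₀ = 32.81 ft/s × 0.3048 = 10.0005 m/s
v = 83.92 ft/s × 0.3048 = 25.5788 m/s
t = (v - v₀) / a = (25.5788 - 10.0005) / 1.9 = 8.19911 s
t = 8.19911 s / 3600.0 = 0.002278 h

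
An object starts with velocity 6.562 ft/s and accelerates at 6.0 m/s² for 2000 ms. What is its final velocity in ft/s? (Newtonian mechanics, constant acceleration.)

v₀ = 6.562 ft/s × 0.3048 = 2.0001 m/s
t = 2000 ms × 0.001 = 2.0 s
v = v₀ + a × t = 2.0001 + 6.0 × 2.0 = 14.0001 m/s
v = 14.0001 m/s / 0.3048 = 45.93 ft/s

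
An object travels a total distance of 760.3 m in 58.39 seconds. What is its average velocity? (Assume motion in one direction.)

v_avg = Δd / Δt = 760.3 / 58.39 = 13.02 m/s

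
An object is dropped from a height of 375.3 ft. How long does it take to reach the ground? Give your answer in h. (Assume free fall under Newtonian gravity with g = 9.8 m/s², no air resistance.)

h = 375.3 ft × 0.3048 = 114.391 m
t = √(2h/g) = √(2 × 114.391 / 9.8) = 4.83168 s
t = 4.83168 s / 3600.0 = 0.001342 h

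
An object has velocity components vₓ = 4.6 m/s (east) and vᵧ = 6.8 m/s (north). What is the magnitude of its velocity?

|v| = √(vₓ² + vᵧ²) = √(4.6² + 6.8²) = √(67.4) = 8.21 m/s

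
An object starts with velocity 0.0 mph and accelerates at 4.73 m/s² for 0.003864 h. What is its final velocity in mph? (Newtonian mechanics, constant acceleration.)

v₀ = 0.0 mph × 0.44704 = 0.0 m/s
t = 0.003864 h × 3600.0 = 13.9104 s
v = v₀ + a × t = 0.0 + 4.73 × 13.9104 = 65.7962 m/s
v = 65.7962 m/s / 0.44704 = 147.2 mph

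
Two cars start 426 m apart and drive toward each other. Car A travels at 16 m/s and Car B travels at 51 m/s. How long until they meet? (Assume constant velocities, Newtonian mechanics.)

Combined speed: v_combined = 16 + 51 = 67 m/s
Time to meet: t = d/v_combined = 426/67 = 6.36 s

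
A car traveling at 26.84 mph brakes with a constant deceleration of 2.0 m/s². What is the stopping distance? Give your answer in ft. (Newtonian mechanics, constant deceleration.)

v₀ = 26.84 mph × 0.44704 = 11.9986 m/s
d = v₀² / (2a) = 11.9986² / (2 × 2.0) = 143.966 / 4.0 = 35.9915 m
d = 35.9915 m / 0.3048 = 118.1 ft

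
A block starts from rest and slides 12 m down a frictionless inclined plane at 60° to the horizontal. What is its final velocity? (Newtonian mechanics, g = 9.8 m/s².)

a = g sin(θ) = 9.8 × sin(60°) = 8.487 m/s²
v = √(2ad) = √(2 × 8.487 × 12) = 14.27 m/s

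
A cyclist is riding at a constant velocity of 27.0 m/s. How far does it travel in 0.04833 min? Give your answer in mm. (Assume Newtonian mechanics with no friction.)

t = 0.04833 min × 60.0 = 2.8998 s
d = v × t = 27.0 × 2.8998 = 78.2946 m
d = 78.2946 m / 0.001 = 78290 mm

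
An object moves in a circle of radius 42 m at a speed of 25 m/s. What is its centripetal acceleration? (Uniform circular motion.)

a_c = v²/r = 25²/42 = 625/42 = 14.88 m/s²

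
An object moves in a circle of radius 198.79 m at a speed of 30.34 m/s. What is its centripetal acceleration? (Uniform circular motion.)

a_c = v²/r = 30.34²/198.79 = 920.5156/198.79 = 4.63 m/s²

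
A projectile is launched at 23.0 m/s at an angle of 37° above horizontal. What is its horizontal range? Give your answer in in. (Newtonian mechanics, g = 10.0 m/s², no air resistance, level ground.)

R = v₀² × sin(2θ) / g = 23.0² × sin(2 × 37°) / 10.0 = 529.0 × 0.961262 / 10.0 = 50.8508 m
R = 50.8508 m / 0.0254 = 2002 in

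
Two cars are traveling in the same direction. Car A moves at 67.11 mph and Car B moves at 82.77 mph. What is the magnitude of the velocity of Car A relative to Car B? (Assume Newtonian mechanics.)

v_rel = |v_A - v_B| = |67.11 - 82.77| = 15.66 mph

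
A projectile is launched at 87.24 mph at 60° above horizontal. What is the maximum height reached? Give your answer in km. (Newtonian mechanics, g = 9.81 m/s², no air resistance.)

v₀ = 87.24 mph × 0.44704 = 38.9998 m/s
H = v₀² × sin²(θ) / (2g) = 38.9998² × sin(60°)² / (2 × 9.81) = 1520.98 × 0.75 / 19.62 = 58.1414 m
H = 58.1414 m / 1000.0 = 0.05814 km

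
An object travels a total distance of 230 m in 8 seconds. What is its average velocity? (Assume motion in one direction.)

v_avg = Δd / Δt = 230 / 8 = 28.75 m/s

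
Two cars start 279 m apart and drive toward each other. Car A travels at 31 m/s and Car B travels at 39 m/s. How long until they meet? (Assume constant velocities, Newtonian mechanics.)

Combined speed: v_combined = 31 + 39 = 70 m/s
Time to meet: t = d/v_combined = 279/70 = 3.99 s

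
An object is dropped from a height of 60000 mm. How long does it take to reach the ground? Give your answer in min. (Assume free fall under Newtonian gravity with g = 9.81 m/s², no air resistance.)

h = 60000 mm × 0.001 = 60.0 m
t = √(2h/g) = √(2 × 60.0 / 9.81) = 3.49749 s
t = 3.49749 s / 60.0 = 0.05829 min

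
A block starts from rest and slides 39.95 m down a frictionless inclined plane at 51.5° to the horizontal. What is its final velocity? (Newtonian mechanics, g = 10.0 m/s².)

a = g sin(θ) = 10.0 × sin(51.5°) = 7.8261 m/s²
v = √(2ad) = √(2 × 7.8261 × 39.95) = 25.01 m/s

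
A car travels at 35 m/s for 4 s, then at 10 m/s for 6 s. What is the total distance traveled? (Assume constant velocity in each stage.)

d₁ = v₁t₁ = 35 × 4 = 140 m
d₂ = v₂t₂ = 10 × 6 = 60 m
d_total = 140 + 60 = 200 m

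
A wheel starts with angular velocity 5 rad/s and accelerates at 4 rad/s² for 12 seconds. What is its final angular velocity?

ω = ω₀ + αt = 5 + 4 × 12 = 53 rad/s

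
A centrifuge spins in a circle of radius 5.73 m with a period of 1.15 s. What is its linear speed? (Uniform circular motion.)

v = 2πr/T = 2π×5.73/1.15 = 31.31 m/s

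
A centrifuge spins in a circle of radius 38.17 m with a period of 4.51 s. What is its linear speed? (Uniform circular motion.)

v = 2πr/T = 2π×38.17/4.51 = 53.18 m/s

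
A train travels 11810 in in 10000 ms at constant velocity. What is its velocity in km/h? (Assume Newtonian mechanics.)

d = 11810 in × 0.0254 = 299.974 m
t = 10000 ms × 0.001 = 10.0 s
v = d / t = 299.974 / 10.0 = 29.9974 m/s
v = 29.9974 m/s / 0.2777777777777778 = 108.0 km/h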